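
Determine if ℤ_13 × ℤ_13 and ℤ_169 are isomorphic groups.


Comparing ℤ_13 × ℤ_13 and ℤ_169:
gcd(13,13) = 13 ≠ 1. Max element order in ℤ_13×ℤ_13 is lcm(13,13) = 13 < 169, so it has no element of order 169

No, ℤ_13 × ℤ_13 ≇ ℤ_169


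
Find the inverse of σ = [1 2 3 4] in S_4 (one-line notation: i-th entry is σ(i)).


To find σ⁻¹, swap domain and range:
σ(1) = 1 → σ⁻¹(1) = 1
σ(2) = 2 → σ⁻¹(2) = 2
σ(3) = 3 → σ⁻¹(3) = 3
σ(4) = 4 → σ⁻¹(4) = 4

σ⁻¹ = [1 2 3 4]


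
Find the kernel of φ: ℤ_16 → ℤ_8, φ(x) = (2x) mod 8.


Kernel = preimage of identity
ker(φ) = {x ∈ ℤ_16 : 2x ≡ 0 (mod 8)}. Since 8 | 16, φ is well-defined. The kernel is the cyclic subgroup ⟨4⟩ of ℤ_16 (order 4), i.e. {0, 4, 8, 12}

ker(φ) = {0, 4, 8, 12}


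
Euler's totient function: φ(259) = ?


Factor n: 259 = 7 × 37
φ(n) = n · ∏(1 - 1/p) over distinct primes p | n
φ(259) = 259 · (1 - 1/7) · (1 - 1/37) = 216

φ(259) = 216


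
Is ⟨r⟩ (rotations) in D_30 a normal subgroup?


H = ⟨r⟩ (rotations) in D_30
The rotation subgroup ⟨r⟩ has index 2 in D_30, so it is normal

Yes, normal subgroup


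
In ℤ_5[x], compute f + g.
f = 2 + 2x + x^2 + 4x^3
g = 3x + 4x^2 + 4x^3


Add coefficients mod 5:
x^0: 2 + 0 = 2 (mod 5)
x^1: 2 + 3 = 0 (mod 5)
x^2: 1 + 4 = 0 (mod 5)
x^3: 4 + 4 = 3 (mod 5)
Result: 2 + 3x^3

f + g = 2 + 3x^3


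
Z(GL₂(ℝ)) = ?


Z(G) = {g ∈ G | gx = xg for all x ∈ G}
Only scalar multiples of the identity commute with all invertible matrices

Z(GL₂(ℝ)) = {aI : a ∈ ℝ, a ≠ 0}


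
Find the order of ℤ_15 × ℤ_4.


|A × B| = |A| · |B|
|ℤ_15 × ℤ_4| = 15 × 4 = 60

|ℤ_15 × ℤ_4| = 60


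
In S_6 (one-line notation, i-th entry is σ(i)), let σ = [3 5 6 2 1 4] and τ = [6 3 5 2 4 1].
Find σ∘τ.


σ∘τ: apply τ first, then σ
1 →τ 6 →σ 4
2 →τ 3 →σ 6
3 →τ 5 →σ 1
4 →τ 2 →σ 5
5 →τ 4 →σ 2
6 →τ 1 →σ 3

σ∘τ = [4 6 1 5 2 3]


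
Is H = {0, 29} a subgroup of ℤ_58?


Subgroup test for H = {0, 29} in (ℤ_58, +):
(1) 0 ∈ H? Yes
(2) Closure: for all a,b ∈ H, (a+b) mod 58 ∈ H? Yes
(3) Inverses: for all a ∈ H, -a mod 58 ∈ H? Yes

Yes, H is a subgroup of ℤ_58


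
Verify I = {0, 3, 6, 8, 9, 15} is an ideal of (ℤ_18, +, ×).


Check ideal conditions for I = {0, 3, 6, 8, 9, 15} in ℤ_18:
(1) I is an additive subgroup? No
(2) For r ∈ ℤ_18 and a ∈ I: r·a ∈ I? No  [counterexample: r=2, a=6, r·a mod 18 = 12 ∉ I]

No, I is not an ideal of ℤ_18


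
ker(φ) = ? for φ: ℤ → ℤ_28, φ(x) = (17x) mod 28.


Kernel = preimage of identity
ker(φ) = {x ∈ ℤ : 17x ≡ 0 (mod 28)}. gcd(17,28) = 1, so 17x ≡ 0 (mod 28) ⟺ x ≡ 0 (mod 28/1 = 28). Hence ker(φ) = 28ℤ

ker(φ) = 28ℤ


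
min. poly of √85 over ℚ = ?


√85 satisfies x² - 85 = 0, irreducible over ℚ since 85 is squarefree

Minimal polynomial: x² - 85


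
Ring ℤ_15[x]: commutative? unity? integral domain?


ℤ_15 has zero divisors (3·5 ≡ 0), and these lift to constant zero divisors in ℤ_15[x]; so not an integral domain
Commutative: Yes
Integral domain: No
Has unity: Yes

ℤ_15[x]: Commutative=Yes, Unity=Yes


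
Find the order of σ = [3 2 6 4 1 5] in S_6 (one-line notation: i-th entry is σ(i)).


Cycle decomposition: (1 3 6 5)
Cycle lengths: 4
Order = lcm(4) = 4

ord(σ) = 4


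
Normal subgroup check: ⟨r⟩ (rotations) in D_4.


H = ⟨r⟩ (rotations) in D_4
The rotation subgroup ⟨r⟩ has index 2 in D_4, so it is normal

Yes, normal subgroup


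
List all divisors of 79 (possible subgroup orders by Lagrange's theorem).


Lagrange's theorem: |H| divides |G|
|G| = 79
Divisors of 79: 1, 79

Possible subgroup orders: {1, 79}


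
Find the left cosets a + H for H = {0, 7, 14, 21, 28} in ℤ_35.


H = {0, 7, 14, 21, 28}, |H| = 5
Number of cosets = |G|/|H| = 35/5 = 7
0 + H = {0, 7, 14, 21, 28}
1 + H = {1, 8, 15, 22, 29}
2 + H = {2, 9, 16, 23, 30}
3 + H = {3, 10, 17, 24, 31}
4 + H = {4, 11, 18, 25, 32}
5 + H = {5, 12, 19, 26, 33}
6 + H = {6, 13, 20, 27, 34}

Cosets: 0+H={0,7,14,21,28}; 1+H={1,8,15,22,29}; 2+H={2,9,16,23,30}; 3+H={3,10,17,24,31}; 4+H={4,11,18,25,32}; 5+H={5,12,19,26,33}; 6+H={6,13,20,27,34}


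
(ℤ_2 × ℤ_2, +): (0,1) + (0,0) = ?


Operation: componentwise addition mod (2, 2)
(0,1) + (0,0) = ((a₁+b₁) mod 2, (a₂+b₂) mod 2) with a = (0,1), b = (0,0)

(0,1) + (0,0) = (0,1)


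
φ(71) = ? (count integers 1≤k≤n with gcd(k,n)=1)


Factor n: 71 = 71
φ(n) = n · ∏(1 - 1/p) over distinct primes p | n
φ(71) = 71 · (1 - 1/71) = 70

φ(71) = 70


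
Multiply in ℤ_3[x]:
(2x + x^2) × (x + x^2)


Expand and collect like terms; reduce coefficients mod 3:
x^0: 0·0 = 0 ≡ 0 (mod 3)
x^1: 0·1 + 2·0 = 0 ≡ 0 (mod 3)
x^2: 0·1 + 2·1 + 1·0 = 2 ≡ 2 (mod 3)
x^3: 2·1 + 1·1 = 3 ≡ 0 (mod 3)
x^4: 1·1 = 1 ≡ 1 (mod 3)
Result: 2x^2 + x^4

f · g = 2x^2 + x^4


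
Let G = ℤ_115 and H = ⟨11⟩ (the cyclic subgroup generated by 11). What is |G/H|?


|⟨11⟩| = n / gcd(11, 115) = 115 / 1 = 115
H is normal (ℤ_115 is abelian).
|G/H| = |G| / |H| = 115 / 115 = 1

|G/H| = 1


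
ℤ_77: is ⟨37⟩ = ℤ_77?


g generates ℤ_n iff gcd(g, n) = 1
gcd(37, 77) = 1
Since gcd = 1, 37 is a generator.

Yes, 37 generates ℤ_77


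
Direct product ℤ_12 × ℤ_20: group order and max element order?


|ℤ_12 × ℤ_20| = 12 × 20 = 240
Max element order = lcm(12,20) = 60
Cyclic? No (gcd=4)

|ℤ_12×ℤ_20| = 240, max element order = 60


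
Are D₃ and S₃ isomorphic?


Comparing D₃ and S₃:
Both are the unique non-abelian group of order 6

Yes, D₃ ≅ S₃


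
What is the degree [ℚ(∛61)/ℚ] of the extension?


∛61 has minimal polynomial x³ - 61 (irreducible over ℚ since 61 is not a perfect cube)

[ℚ(∛61)/ℚ] = 3


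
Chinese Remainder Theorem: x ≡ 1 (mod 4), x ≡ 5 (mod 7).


m₁ = 4, m₂ = 7, gcd = 1, so CRT applies. M = m₁·m₂ = 28
Let M₁ = M/m₁ = 7, M₂ = M/m₂ = 4
Find y₁ ≡ M₁⁻¹ (mod m₁): 7⁻¹ ≡ 3 (mod 4)
Find y₂ ≡ M₂⁻¹ (mod m₂): 4⁻¹ ≡ 2 (mod 7)
x = a₁·M₁·y₁ + a₂·M₂·y₂ = 1·7·3 + 5·4·2 = 61
Reduce mod 28: x ≡ 5
Check: 5 mod 4 = 1 ✓, 5 mod 7 = 5 ✓

x ≡ 5 (mod 28)


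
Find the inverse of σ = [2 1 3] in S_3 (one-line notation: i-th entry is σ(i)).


To find σ⁻¹, swap domain and range:
σ(1) = 2 → σ⁻¹(2) = 1
σ(2) = 1 → σ⁻¹(1) = 2
σ(3) = 3 → σ⁻¹(3) = 3

σ⁻¹ = [2 1 3]


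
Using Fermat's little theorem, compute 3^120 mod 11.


Fermat's little theorem: if p is prime and gcd(a,p)=1, then a^(p-1) ≡ 1 (mod p)
p = 11 is prime, gcd(3,11) = 1
Reduce exponent: 120 mod 10 = 0
So 3^120 ≡ 3^0 (mod 11)
3^0 = 1

3^120 ≡ 1 (mod 11)


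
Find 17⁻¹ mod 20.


Use the extended Euclidean algorithm to write 1 = 17·s + 20·t; then s mod 20 is the inverse.
Euclidean algorithm:
  17 = 0·20 + 17
  20 = 1·17 + 3
  17 = 5·3 + 2
  3 = 1·2 + 1
  2 = 2·1 + 0
gcd(17,20) = 1
Back-substitution gives: 17·(-7) + 20·(6) = 1
So 17⁻¹ ≡ -7 ≡ 13 (mod 20)
Check: 17 × 13 = 221 ≡ 1 (mod 20) ✓

17⁻¹ ≡ 13 (mod 20)


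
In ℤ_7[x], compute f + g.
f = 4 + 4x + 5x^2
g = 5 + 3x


Add coefficients mod 7:
x^0: 4 + 5 = 2 (mod 7)
x^1: 4 + 3 = 0 (mod 7)
x^2: 5 + 0 = 5 (mod 7)
Result: 2 + 5x^2

f + g = 2 + 5x^2


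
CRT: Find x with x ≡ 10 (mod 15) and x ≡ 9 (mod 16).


m₁ = 15, m₂ = 16, gcd = 1, so CRT applies. M = m₁·m₂ = 240
Let M₁ = M/m₁ = 16, M₂ = M/m₂ = 15
Find y₁ ≡ M₁⁻¹ (mod m₁): 16⁻¹ ≡ 1 (mod 15)
Find y₂ ≡ M₂⁻¹ (mod m₂): 15⁻¹ ≡ 15 (mod 16)
x = a₁·M₁·y₁ + a₂·M₂·y₂ = 10·16·1 + 9·15·15 = 2185
Reduce mod 240: x ≡ 25
Check: 25 mod 15 = 10 ✓, 25 mod 16 = 9 ✓

x ≡ 25 (mod 240)


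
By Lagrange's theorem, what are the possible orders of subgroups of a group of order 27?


Lagrange's theorem: |H| divides |G|
|G| = 27
Divisors of 27: 1, 3, 9, 27

Possible subgroup orders: {1, 3, 9, 27}


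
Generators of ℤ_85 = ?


g generates ℤ_n iff gcd(g,n) = 1
Prime factors of 85: 5, 17
Generators are g ∈ {1,...,84} not divisible by any of these primes.
Generators: {1, 2, 3, 4, 6, 7, 8, 9, 11, 12, 13, 14, 16, 18, 19, 21, 22, 23, 24, 26, 27, 28, 29, 31, 32, 33, 36, 37, 38, 39, 41, 42, 43, 44, 46, 47, 48, 49, 52, 53, 54, 56, 57, 58, 59, 61, 62, 63, 64, 66, 67, 69, 71, 72, 73, 74, 76, 77, 78, 79, 81, 82, 83, 84}
Number of generators = φ(85) = 64

Generators of ℤ_85 = {1, 2, 3, 4, 6, 7, 8, 9, 11, 12, 13, 14, 16, 18, 19, 21, 22, 23, 24, 26, 27, 28, 29, 31, 32, 33, 36, 37, 38, 39, 41, 42, 43, 44, 46, 47, 48, 49, 52, 53, 54, 56, 57, 58, 59, 61, 62, 63, 64, 66, 67, 69, 71, 72, 73, 74, 76, 77, 78, 79, 81, 82, 83, 84}


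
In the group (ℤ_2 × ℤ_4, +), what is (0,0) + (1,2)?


Operation: componentwise addition mod (2, 4)
(0,0) + (1,2) = ((a₁+b₁) mod 2, (a₂+b₂) mod 4) with a = (0,0), b = (1,2)

(0,0) + (1,2) = (1,2)


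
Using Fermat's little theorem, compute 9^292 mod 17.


Fermat's little theorem: if p is prime and gcd(a,p)=1, then a^(p-1) ≡ 1 (mod p)
p = 17 is prime, gcd(9,17) = 1
Reduce exponent: 292 mod 16 = 4
So 9^292 ≡ 9^4 (mod 17)
9^4 mod 17 = 16

9^292 ≡ 16 (mod 17)


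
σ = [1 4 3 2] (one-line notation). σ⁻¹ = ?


To find σ⁻¹, swap domain and range:
σ(1) = 1 → σ⁻¹(1) = 1
σ(2) = 4 → σ⁻¹(4) = 2
σ(3) = 3 → σ⁻¹(3) = 3
σ(4) = 2 → σ⁻¹(2) = 4

σ⁻¹ = [1 4 3 2]


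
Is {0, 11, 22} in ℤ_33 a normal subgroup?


H = {0, 11, 22} in ℤ_33
ℤ_33 is abelian; every subgroup of an abelian group is normal

Yes, normal subgroup


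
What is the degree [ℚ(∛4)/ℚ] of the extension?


∛4 has minimal polynomial x³ - 4 (irreducible over ℚ since 4 is not a perfect cube)

[ℚ(∛4)/ℚ] = 3


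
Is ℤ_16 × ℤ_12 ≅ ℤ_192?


Comparing ℤ_16 × ℤ_12 and ℤ_192:
gcd(16,12) = 4 ≠ 1. Max element order in ℤ_16×ℤ_12 is lcm(16,12) = 48 < 192, so it has no element of order 192

No, ℤ_16 × ℤ_12 ≇ ℤ_192


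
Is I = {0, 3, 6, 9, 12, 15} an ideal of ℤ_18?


Check ideal conditions for I = {0, 3, 6, 9, 12, 15} in ℤ_18:
(1) I is an additive subgroup? Yes
(2) For r ∈ ℤ_18 and a ∈ I: r·a ∈ I? Yes

Yes, I is an ideal of ℤ_18


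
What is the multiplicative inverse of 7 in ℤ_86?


Use the extended Euclidean algorithm to write 1 = 7·s + 86·t; then s mod 86 is the inverse.
Euclidean algorithm:
  7 = 0·86 + 7
  86 = 12·7 + 2
  7 = 3·2 + 1
  2 = 2·1 + 0
gcd(7,86) = 1
Back-substitution gives: 7·(37) + 86·(-3) = 1
So 7⁻¹ ≡ 37 ≡ 37 (mod 86)
Check: 7 × 37 = 259 ≡ 1 (mod 86) ✓

7⁻¹ ≡ 37 (mod 86)


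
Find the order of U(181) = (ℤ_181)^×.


U(n) is the group of units mod n; |U(n)| = φ(n)
|U(181)| = φ(181) = 180

|U(181) = (ℤ_181)^×| = 180


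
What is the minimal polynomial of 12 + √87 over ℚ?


Let α = 12 + √87. Then α - 12 = √87, so (α - 12)² = 87, giving α² - 24α + 57 = 0. Degree 2 and α ∉ ℚ, so this is the minimal polynomial.

Minimal polynomial: x² - 24x + 57


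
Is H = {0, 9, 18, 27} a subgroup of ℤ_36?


Subgroup test for H = {0, 9, 18, 27} in (ℤ_36, +):
(1) 0 ∈ H? Yes
(2) Closure: for all a,b ∈ H, (a+b) mod 36 ∈ H? Yes
(3) Inverses: for all a ∈ H, -a mod 36 ∈ H? Yes

Yes, H is a subgroup of ℤ_36


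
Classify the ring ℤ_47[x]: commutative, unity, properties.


ℤ_47 is a field (n prime), so ℤ_47[x] is a commutative integral domain with unity
Commutative: Yes
Integral domain: Yes
Has unity: Yes

ℤ_47[x]: Commutative=Yes, Unity=Yes


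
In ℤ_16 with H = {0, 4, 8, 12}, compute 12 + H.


12 + H = {12 + h (mod 16) : h ∈ H}
12+0=12, 12+4=0, 12+8=4, 12+12=8
12 + H = {0, 4, 8, 12} = 0 + H

12 + H = {0, 4, 8, 12}


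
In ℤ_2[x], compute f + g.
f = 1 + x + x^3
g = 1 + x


Add coefficients mod 2:
x^0: 1 + 1 = 0 (mod 2)
x^1: 1 + 1 = 0 (mod 2)
x^2: 0 + 0 = 0 (mod 2)
x^3: 1 + 0 = 1 (mod 2)
Result: x^3

f + g = x^3


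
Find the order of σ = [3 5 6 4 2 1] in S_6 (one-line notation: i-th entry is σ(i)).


Cycle decomposition: (1 3 6) (2 5)
Cycle lengths: 3, 2
Order = lcm(3, 2) = 6

ord(σ) = 6


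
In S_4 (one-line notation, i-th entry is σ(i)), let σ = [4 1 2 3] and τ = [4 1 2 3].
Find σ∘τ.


σ∘τ: apply τ first, then σ
1 →τ 4 →σ 3
2 →τ 1 →σ 4
3 →τ 2 →σ 1
4 →τ 3 →σ 2

σ∘τ = [3 4 1 2]


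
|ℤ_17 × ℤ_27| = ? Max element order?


|ℤ_17 × ℤ_27| = 17 × 27 = 459
Max element order = lcm(17,27) = 459
Cyclic? Yes (gcd=1)

|ℤ_17×ℤ_27| = 459, max element order = 459


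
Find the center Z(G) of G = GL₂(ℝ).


Z(G) = {g ∈ G | gx = xg for all x ∈ G}
Only scalar multiples of the identity commute with all invertible matrices

Z(GL₂(ℝ)) = {aI : a ∈ ℝ, a ≠ 0}


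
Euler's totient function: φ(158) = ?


Factor n: 158 = 2 × 79
φ(n) = n · ∏(1 - 1/p) over distinct primes p | n
φ(158) = 158 · (1 - 1/2) · (1 - 1/79) = 78

φ(158) = 78


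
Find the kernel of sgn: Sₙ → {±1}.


Kernel = preimage of identity
ker(sgn) = even permutations = Aₙ

ker(sgn) = Aₙ


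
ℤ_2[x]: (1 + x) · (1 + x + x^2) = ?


Expand and collect like terms; reduce coefficients mod 2:
x^0: 1·1 = 1 ≡ 1 (mod 2)
x^1: 1·1 + 1·1 = 2 ≡ 0 (mod 2)
x^2: 1·1 + 1·1 = 2 ≡ 0 (mod 2)
x^3: 1·1 = 1 ≡ 1 (mod 2)
Result: 1 + x^3

f · g = 1 + x^3


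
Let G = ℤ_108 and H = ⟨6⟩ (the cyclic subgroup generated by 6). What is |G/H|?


|⟨6⟩| = n / gcd(6, 108) = 108 / 6 = 18
H is normal (ℤ_108 is abelian).
|G/H| = |G| / |H| = 108 / 18 = 6

|G/H| = 6


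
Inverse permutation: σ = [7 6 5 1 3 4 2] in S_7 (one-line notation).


To find σ⁻¹, swap domain and range:
σ(1) = 7 → σ⁻¹(7) = 1
σ(2) = 6 → σ⁻¹(6) = 2
σ(3) = 5 → σ⁻¹(5) = 3
σ(4) = 1 → σ⁻¹(1) = 4
σ(5) = 3 → σ⁻¹(3) = 5
σ(6) = 4 → σ⁻¹(4) = 6
σ(7) = 2 → σ⁻¹(2) = 7

σ⁻¹ = [4 7 5 6 3 2 1]


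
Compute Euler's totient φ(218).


Factor n: 218 = 2 × 109
φ(n) = n · ∏(1 - 1/p) over distinct primes p | n
φ(218) = 218 · (1 - 1/2) · (1 - 1/109) = 108

φ(218) = 108


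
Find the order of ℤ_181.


ℤ_n has n elements.

|ℤ_181| = 181


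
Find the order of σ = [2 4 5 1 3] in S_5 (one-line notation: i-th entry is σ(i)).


Cycle decomposition: (1 2 4) (3 5)
Cycle lengths: 3, 2
Order = lcm(3, 2) = 6

ord(σ) = 6


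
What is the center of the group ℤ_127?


Z(G) = {g ∈ G | gx = xg for all x ∈ G}
ℤ_127 is abelian, so Z(G) = G

Z(ℤ_127) = ℤ_127


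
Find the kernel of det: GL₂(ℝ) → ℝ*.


Kernel = preimage of identity
ker(det) = {A | det(A) = 1} = SL₂(ℝ)

ker(det) = SL₂(ℝ)


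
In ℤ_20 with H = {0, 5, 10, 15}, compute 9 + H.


9 + H = {9 + h (mod 20) : h ∈ H}
9+0=9, 9+5=14, 9+10=19, 9+15=4
9 + H = {4, 9, 14, 19} = 4 + H

9 + H = {4, 9, 14, 19}


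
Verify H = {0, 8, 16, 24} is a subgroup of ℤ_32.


Subgroup test for H = {0, 8, 16, 24} in (ℤ_32, +):
(1) 0 ∈ H? Yes
(2) Closure: for all a,b ∈ H, (a+b) mod 32 ∈ H? Yes
(3) Inverses: for all a ∈ H, -a mod 32 ∈ H? Yes

Yes, H is a subgroup of ℤ_32


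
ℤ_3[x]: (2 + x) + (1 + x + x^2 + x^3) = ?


Add coefficients mod 3:
x^0: 2 + 1 = 0 (mod 3)
x^1: 1 + 1 = 2 (mod 3)
x^2: 0 + 1 = 1 (mod 3)
x^3: 0 + 1 = 1 (mod 3)
Result: 2x + x^2 + x^3

f + g = 2x + x^2 + x^3


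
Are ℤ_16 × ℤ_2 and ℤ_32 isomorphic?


Comparing ℤ_16 × ℤ_2 and ℤ_32:
gcd(16,2) = 2 ≠ 1. Max element order in ℤ_16×ℤ_2 is lcm(16,2) = 16 < 32, so it has no element of order 32

No, ℤ_16 × ℤ_2 ≇ ℤ_32


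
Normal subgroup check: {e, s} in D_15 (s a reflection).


H = {e, s} in D_15 (s a reflection)
r·s·r⁻¹ = sr⁻² ≠ s for n ≥ 3, so {e, s} is not closed under conjugation

No, not a normal subgroup


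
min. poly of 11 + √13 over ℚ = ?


Let α = 11 + √13. Then α - 11 = √13, so (α - 11)² = 13, giving α² - 22α + 108 = 0. Degree 2 and α ∉ ℚ, so this is the minimal polynomial.

Minimal polynomial: x² - 22x + 108


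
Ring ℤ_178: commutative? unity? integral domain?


ℤ_178 is a commutative ring with unity 1; 178 = 2×89 is composite, so 2·89 ≡ 0 gives zero divisors (not an integral domain)
Commutative: Yes
Integral domain: No
Has unity: Yes

ℤ_178: Commutative=Yes, Unity=Yes


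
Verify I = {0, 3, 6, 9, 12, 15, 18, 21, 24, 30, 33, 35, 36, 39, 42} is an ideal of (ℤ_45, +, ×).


Check ideal conditions for I = {0, 3, 6, 9, 12, 15, 18, 21, 24, 30, 33, 35, 36, 39, 42} in ℤ_45:
(1) I is an additive subgroup? No
(2) For r ∈ ℤ_45 and a ∈ I: r·a ∈ I? No  [counterexample: r=2, a=35, r·a mod 45 = 25 ∉ I]

No, I is not an ideal of ℤ_45


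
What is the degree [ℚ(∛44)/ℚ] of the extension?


∛44 has minimal polynomial x³ - 44 (irreducible over ℚ since 44 is not a perfect cube)

[ℚ(∛44)/ℚ] = 3


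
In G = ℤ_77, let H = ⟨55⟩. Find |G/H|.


|⟨55⟩| = n / gcd(55, 77) = 77 / 11 = 7
H is normal (ℤ_77 is abelian).
|G/H| = |G| / |H| = 77 / 7 = 11

|G/H| = 11


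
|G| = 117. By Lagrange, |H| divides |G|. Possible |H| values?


Lagrange's theorem: |H| divides |G|
|G| = 117
Divisors of 117: 1, 3, 9, 13, 39, 117

Possible subgroup orders: {1, 3, 9, 13, 39, 117}


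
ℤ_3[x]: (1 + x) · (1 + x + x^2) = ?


Expand and collect like terms; reduce coefficients mod 3:
x^0: 1·1 = 1 ≡ 1 (mod 3)
x^1: 1·1 + 1·1 = 2 ≡ 2 (mod 3)
x^2: 1·1 + 1·1 = 2 ≡ 2 (mod 3)
x^3: 1·1 = 1 ≡ 1 (mod 3)
Result: 1 + 2x + 2x^2 + x^3

f · g = 1 + 2x + 2x^2 + x^3


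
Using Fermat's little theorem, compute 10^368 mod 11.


Fermat's little theorem: if p is prime and gcd(a,p)=1, then a^(p-1) ≡ 1 (mod p)
p = 11 is prime, gcd(10,11) = 1
Reduce exponent: 368 mod 10 = 8
So 10^368 ≡ 10^8 (mod 11)
10^8 mod 11 = 1

10^368 ≡ 1 (mod 11)


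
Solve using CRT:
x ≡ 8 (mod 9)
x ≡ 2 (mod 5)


m₁ = 9, m₂ = 5, gcd = 1, so CRT applies. M = m₁·m₂ = 45
Let M₁ = M/m₁ = 5, M₂ = M/m₂ = 9
Find y₁ ≡ M₁⁻¹ (mod m₁): 5⁻¹ ≡ 2 (mod 9)
Find y₂ ≡ M₂⁻¹ (mod m₂): 9⁻¹ ≡ 4 (mod 5)
x = a₁·M₁·y₁ + a₂·M₂·y₂ = 8·5·2 + 2·9·4 = 152
Reduce mod 45: x ≡ 17
Check: 17 mod 9 = 8 ✓, 17 mod 5 = 2 ✓

x ≡ 17 (mod 45)


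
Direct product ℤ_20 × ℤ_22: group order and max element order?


|ℤ_20 × ℤ_22| = 20 × 22 = 440
Max element order = lcm(20,22) = 220
Cyclic? No (gcd=2)

|ℤ_20×ℤ_22| = 440, max element order = 220


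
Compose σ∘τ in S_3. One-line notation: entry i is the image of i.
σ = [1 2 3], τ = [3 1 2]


σ∘τ: apply τ first, then σ
1 →τ 3 →σ 3
2 →τ 1 →σ 1
3 →τ 2 →σ 2

σ∘τ = [3 1 2]


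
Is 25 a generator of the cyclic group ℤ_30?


g generates ℤ_n iff gcd(g, n) = 1
gcd(25, 30) = 5
Since gcd = 5 ≠ 1, ⟨25⟩ has order 6 < 30, so 25 is not a generator.

No, 25 does not generate ℤ_30


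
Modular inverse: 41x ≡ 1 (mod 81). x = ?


Use the extended Euclidean algorithm to write 1 = 41·s + 81·t; then s mod 81 is the inverse.
Euclidean algorithm:
  41 = 0·81 + 41
  81 = 1·41 + 40
  41 = 1·40 + 1
  40 = 40·1 + 0
gcd(41,81) = 1
Back-substitution gives: 41·(2) + 81·(-1) = 1
So 41⁻¹ ≡ 2 ≡ 2 (mod 81)
Check: 41 × 2 = 82 ≡ 1 (mod 81) ✓

41⁻¹ ≡ 2 (mod 81)


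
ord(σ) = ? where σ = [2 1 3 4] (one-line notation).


Cycle decomposition: (1 2)
Cycle lengths: 2
Order = lcm(2) = 2

ord(σ) = 2


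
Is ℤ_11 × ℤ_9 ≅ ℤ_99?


Comparing ℤ_11 × ℤ_9 and ℤ_99:
gcd(11,9) = 1, so ℤ_11 × ℤ_9 ≅ ℤ_99 (CRT)

Yes, ℤ_11 × ℤ_9 ≅ ℤ_99


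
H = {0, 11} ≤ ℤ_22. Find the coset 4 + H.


4 + H = {4 + h (mod 22) : h ∈ H}
4+0=4, 4+11=15

4 + H = {4, 15}


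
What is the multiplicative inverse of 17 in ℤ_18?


Use the extended Euclidean algorithm to write 1 = 17·s + 18·t; then s mod 18 is the inverse.
Euclidean algorithm:
  17 = 0·18 + 17
  18 = 1·17 + 1
  17 = 17·1 + 0
gcd(17,18) = 1
Back-substitution gives: 17·(-1) + 18·(1) = 1
So 17⁻¹ ≡ -1 ≡ 17 (mod 18)
Check: 17 × 17 = 289 ≡ 1 (mod 18) ✓

17⁻¹ ≡ 17 (mod 18)


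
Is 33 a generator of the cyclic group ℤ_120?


g generates ℤ_n iff gcd(g, n) = 1
gcd(33, 120) = 3
Since gcd = 3 ≠ 1, ⟨33⟩ has order 40 < 120, so 33 is not a generator.

No, 33 does not generate ℤ_120


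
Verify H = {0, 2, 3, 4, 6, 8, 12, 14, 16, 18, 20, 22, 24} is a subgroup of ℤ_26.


Subgroup test for H = {0, 2, 3, 4, 6, 8, 12, 14, 16, 18, 20, 22, 24} in (ℤ_26, +):
(1) 0 ∈ H? Yes
(2) Closure: for all a,b ∈ H, (a+b) mod 26 ∈ H? No  [counterexample: 2 + 3 = 5 ∉ H]
(3) Inverses: for all a ∈ H, -a mod 26 ∈ H? No

No, H is not a subgroup of ℤ_26


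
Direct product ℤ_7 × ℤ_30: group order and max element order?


|ℤ_7 × ℤ_30| = 7 × 30 = 210
Max element order = lcm(7,30) = 210
Cyclic? Yes (gcd=1)

|ℤ_7×ℤ_30| = 210, max element order = 210


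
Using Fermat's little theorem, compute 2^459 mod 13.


Fermat's little theorem: if p is prime and gcd(a,p)=1, then a^(p-1) ≡ 1 (mod p)
p = 13 is prime, gcd(2,13) = 1
Reduce exponent: 459 mod 12 = 3
So 2^459 ≡ 2^3 (mod 13)
2^3 mod 13 = 8

2^459 ≡ 8 (mod 13)


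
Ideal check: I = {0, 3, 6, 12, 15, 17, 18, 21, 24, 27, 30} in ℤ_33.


Check ideal conditions for I = {0, 3, 6, 12, 15, 17, 18, 21, 24, 27, 30} in ℤ_33:
(1) I is an additive subgroup? No
(2) For r ∈ ℤ_33 and a ∈ I: r·a ∈ I? No  [counterexample: r=2, a=17, r·a mod 33 = 1 ∉ I]

No, I is not an ideal of ℤ_33


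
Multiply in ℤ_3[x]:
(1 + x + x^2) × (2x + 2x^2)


Expand and collect like terms; reduce coefficients mod 3:
x^0: 1·0 = 0 ≡ 0 (mod 3)
x^1: 1·2 + 1·0 = 2 ≡ 2 (mod 3)
x^2: 1·2 + 1·2 + 1·0 = 4 ≡ 1 (mod 3)
x^3: 1·2 + 1·2 = 4 ≡ 1 (mod 3)
x^4: 1·2 = 2 ≡ 2 (mod 3)
Result: 2x + x^2 + x^3 + 2x^4

f · g = 2x + x^2 + x^3 + 2x^4


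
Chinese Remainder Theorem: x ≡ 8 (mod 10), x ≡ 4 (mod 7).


m₁ = 10, m₂ = 7, gcd = 1, so CRT applies. M = m₁·m₂ = 70
Let M₁ = M/m₁ = 7, M₂ = M/m₂ = 10
Find y₁ ≡ M₁⁻¹ (mod m₁): 7⁻¹ ≡ 3 (mod 10)
Find y₂ ≡ M₂⁻¹ (mod m₂): 10⁻¹ ≡ 5 (mod 7)
x = a₁·M₁·y₁ + a₂·M₂·y₂ = 8·7·3 + 4·10·5 = 368
Reduce mod 70: x ≡ 18
Check: 18 mod 10 = 8 ✓, 18 mod 7 = 4 ✓

x ≡ 18 (mod 70)


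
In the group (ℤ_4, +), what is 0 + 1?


Operation: addition mod 4
0 + 1 = (a + b) mod 4 with a = 0, b = 1

0 + 1 = 1


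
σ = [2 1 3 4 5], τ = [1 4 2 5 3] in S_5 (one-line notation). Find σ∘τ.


σ∘τ: apply τ first, then σ
1 →τ 1 →σ 2
2 →τ 4 →σ 4
3 →τ 2 →σ 1
4 →τ 5 →σ 5
5 →τ 3 →σ 3

σ∘τ = [2 4 1 5 3]


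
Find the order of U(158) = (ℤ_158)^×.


U(n) is the group of units mod n; |U(n)| = φ(n)
|U(158)| = φ(158) = 78

|U(158) = (ℤ_158)^×| = 78


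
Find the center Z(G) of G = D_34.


Z(G) = {g ∈ G | gx = xg for all x ∈ G}
For even n, Z(D_n) = {e, r^(n/2)}: the 180° rotation r^17 commutes with every reflection and rotation

Z(D_34) = {e, r^17}


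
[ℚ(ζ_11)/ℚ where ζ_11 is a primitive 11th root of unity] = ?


[ℚ(ζ_n):ℚ] = deg Φ_n(x) = φ(n). Here φ(11) = 10

[ℚ(ζ_11)/ℚ where ζ_11 is a primitive 11th root of unity] = 10


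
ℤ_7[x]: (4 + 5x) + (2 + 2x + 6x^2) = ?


Add coefficients mod 7:
x^0: 4 + 2 = 6 (mod 7)
x^1: 5 + 2 = 0 (mod 7)
x^2: 0 + 6 = 6 (mod 7)
Result: 6 + 6x^2

f + g = 6 + 6x^2


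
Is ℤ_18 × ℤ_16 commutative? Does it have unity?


Direct product ring; commutative with unity (1,1); but (1,0)·(0,1) = (0,0) gives zero divisors, so not an integral domain
Commutative: Yes
Integral domain: No
Has unity: Yes

ℤ_18 × ℤ_16: Commutative=Yes, Unity=Yes


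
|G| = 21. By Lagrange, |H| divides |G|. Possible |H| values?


Lagrange's theorem: |H| divides |G|
|G| = 21
Divisors of 21: 1, 3, 7, 21

Possible subgroup orders: {1, 3, 7, 21}


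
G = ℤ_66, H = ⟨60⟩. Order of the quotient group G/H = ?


|⟨60⟩| = n / gcd(60, 66) = 66 / 6 = 11
H is normal (ℤ_66 is abelian).
|G/H| = |G| / |H| = 66 / 11 = 6

|G/H| = 6


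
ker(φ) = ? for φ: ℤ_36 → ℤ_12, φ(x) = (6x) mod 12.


Kernel = preimage of identity
ker(φ) = {x ∈ ℤ_36 : 6x ≡ 0 (mod 12)}. Since 12 | 36, φ is well-defined. The kernel is the cyclic subgroup ⟨2⟩ of ℤ_36 (order 18), i.e. {0, 2, 4, 6, 8, 10, 12, 14, 16, 18, 20, 22, 24, 26, 28, 30, 32, 34}

ker(φ) = {0, 2, 4, 6, 8, 10, 12, 14, 16, 18, 20, 22, 24, 26, 28, 30, 32, 34}


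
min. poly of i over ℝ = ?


i satisfies x² + 1 = 0, irreducible over ℝ

Minimal polynomial: x² + 1


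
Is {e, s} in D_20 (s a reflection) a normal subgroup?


H = {e, s} in D_20 (s a reflection)
r·s·r⁻¹ = sr⁻² ≠ s for n ≥ 3, so {e, s} is not closed under conjugation

No, not a normal subgroup


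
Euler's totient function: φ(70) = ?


Factor n: 70 = 2 × 5 × 7
φ(n) = n · ∏(1 - 1/p) over distinct primes p | n
φ(70) = 70 · (1 - 1/2) · (1 - 1/5) · (1 - 1/7) = 24

φ(70) = 24


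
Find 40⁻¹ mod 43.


Use the extended Euclidean algorithm to write 1 = 40·s + 43·t; then s mod 43 is the inverse.
Euclidean algorithm:
  40 = 0·43 + 40
  43 = 1·40 + 3
  40 = 13·3 + 1
  3 = 3·1 + 0
gcd(40,43) = 1
Back-substitution gives: 40·(14) + 43·(-13) = 1
So 40⁻¹ ≡ 14 ≡ 14 (mod 43)
Check: 40 × 14 = 560 ≡ 1 (mod 43) ✓

40⁻¹ ≡ 14 (mod 43)


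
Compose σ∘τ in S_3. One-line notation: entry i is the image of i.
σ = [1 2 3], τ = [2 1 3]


σ∘τ: apply τ first, then σ
1 →τ 2 →σ 2
2 →τ 1 →σ 1
3 →τ 3 →σ 3

σ∘τ = [2 1 3]


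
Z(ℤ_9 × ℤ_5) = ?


Z(G) = {g ∈ G | gx = xg for all x ∈ G}
Direct product of abelian groups is abelian, so Z(G) = G

Z(ℤ_9 × ℤ_5) = ℤ_9 × ℤ_5


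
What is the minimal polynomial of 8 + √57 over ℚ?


Let α = 8 + √57. Then α - 8 = √57, so (α - 8)² = 57, giving α² - 16α + 7 = 0. Degree 2 and α ∉ ℚ, so this is the minimal polynomial.

Minimal polynomial: x² - 16x + 7


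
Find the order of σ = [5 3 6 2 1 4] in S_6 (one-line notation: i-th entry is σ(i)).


Cycle decomposition: (1 5) (2 3 6 4)
Cycle lengths: 2, 4
Order = lcm(2, 4) = 4

ord(σ) = 4


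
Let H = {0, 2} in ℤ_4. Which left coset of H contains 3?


3 + H = {3 + h (mod 4) : h ∈ H}
3+0=3, 3+2=1
3 + H = {1, 3} = 1 + H

3 + H = {1, 3}


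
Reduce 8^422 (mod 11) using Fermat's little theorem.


Fermat's little theorem: if p is prime and gcd(a,p)=1, then a^(p-1) ≡ 1 (mod p)
p = 11 is prime, gcd(8,11) = 1
Reduce exponent: 422 mod 10 = 2
So 8^422 ≡ 8^2 (mod 11)
8^2 mod 11 = 9

8^422 ≡ 9 (mod 11)


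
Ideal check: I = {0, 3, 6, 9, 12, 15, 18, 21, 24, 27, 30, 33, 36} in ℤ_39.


Check ideal conditions for I = {0, 3, 6, 9, 12, 15, 18, 21, 24, 27, 30, 33, 36} in ℤ_39:
(1) I is an additive subgroup? Yes
(2) For r ∈ ℤ_39 and a ∈ I: r·a ∈ I? Yes

Yes, I is an ideal of ℤ_39


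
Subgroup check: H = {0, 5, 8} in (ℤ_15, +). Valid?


Subgroup test for H = {0, 5, 8} in (ℤ_15, +):
(1) 0 ∈ H? Yes
(2) Closure: for all a,b ∈ H, (a+b) mod 15 ∈ H? No  [counterexample: 5 + 5 = 10 ∉ H]
(3) Inverses: for all a ∈ H, -a mod 15 ∈ H? No

No, H is not a subgroup of ℤ_15


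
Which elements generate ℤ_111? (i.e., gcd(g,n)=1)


g generates ℤ_n iff gcd(g,n) = 1
Prime factors of 111: 3, 37
Generators are g ∈ {1,...,110} not divisible by any of these primes.
Generators: {1, 2, 4, 5, 7, 8, 10, 11, 13, 14, 16, 17, 19, 20, 22, 23, 25, 26, 28, 29, 31, 32, 34, 35, 38, 40, 41, 43, 44, 46, 47, 49, 50, 52, 53, 55, 56, 58, 59, 61, 62, 64, 65, 67, 68, 70, 71, 73, 76, 77, 79, 80, 82, 83, 85, 86, 88, 89, 91, 92, 94, 95, 97, 98, 100, 101, 103, 104, 106, 107, 109, 110}
Number of generators = φ(111) = 72

Generators of ℤ_111 = {1, 2, 4, 5, 7, 8, 10, 11, 13, 14, 16, 17, 19, 20, 22, 23, 25, 26, 28, 29, 31, 32, 34, 35, 38, 40, 41, 43, 44, 46, 47, 49, 50, 52, 53, 55, 56, 58, 59, 61, 62, 64, 65, 67, 68, 70, 71, 73, 76, 77, 79, 80, 82, 83, 85, 86, 88, 89, 91, 92, 94, 95, 97, 98, 100, 101, 103, 104, 106, 107, 109, 110}


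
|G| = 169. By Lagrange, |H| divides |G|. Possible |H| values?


Lagrange's theorem: |H| divides |G|
|G| = 169
Divisors of 169: 1, 13, 169

Possible subgroup orders: {1, 13, 169}


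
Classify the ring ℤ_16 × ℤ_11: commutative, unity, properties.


Direct product ring; commutative with unity (1,1); but (1,0)·(0,1) = (0,0) gives zero divisors, so not an integral domain
Commutative: Yes
Integral domain: No
Has unity: Yes

ℤ_16 × ℤ_11: Commutative=Yes, Unity=Yes


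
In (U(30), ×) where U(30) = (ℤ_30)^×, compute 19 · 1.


Operation: multiplication mod 30
19 · 1 = (a × b) mod 30 with a = 19, b = 1

19 · 1 = 19


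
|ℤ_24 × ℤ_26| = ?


|A × B| = |A| · |B|
|ℤ_24 × ℤ_26| = 24 × 26 = 624

|ℤ_24 × ℤ_26| = 624


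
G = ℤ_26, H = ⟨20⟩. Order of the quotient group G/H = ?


|⟨20⟩| = n / gcd(20, 26) = 26 / 2 = 13
H is normal (ℤ_26 is abelian).
|G/H| = |G| / |H| = 26 / 13 = 2

|G/H| = 2


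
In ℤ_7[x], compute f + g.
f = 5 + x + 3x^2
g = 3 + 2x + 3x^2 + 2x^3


Add coefficients mod 7:
x^0: 5 + 3 = 1 (mod 7)
x^1: 1 + 2 = 3 (mod 7)
x^2: 3 + 3 = 6 (mod 7)
x^3: 0 + 2 = 2 (mod 7)
Result: 1 + 3x + 6x^2 + 2x^3

f + g = 1 + 3x + 6x^2 + 2x^3


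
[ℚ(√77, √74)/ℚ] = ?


[ℚ(√77,√74):ℚ] = [ℚ(√77,√74):ℚ(√77)]·[ℚ(√77):ℚ] = 2·2 = 4

[ℚ(√77, √74)/ℚ] = 4


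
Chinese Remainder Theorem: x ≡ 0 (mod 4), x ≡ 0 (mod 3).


m₁ = 4, m₂ = 3, gcd = 1, so CRT applies. M = m₁·m₂ = 12
Let M₁ = M/m₁ = 3, M₂ = M/m₂ = 4
Find y₁ ≡ M₁⁻¹ (mod m₁): 3⁻¹ ≡ 3 (mod 4)
Find y₂ ≡ M₂⁻¹ (mod m₂): 4⁻¹ ≡ 1 (mod 3)
x = a₁·M₁·y₁ + a₂·M₂·y₂ = 0·3·3 + 0·4·1 = 0
Reduce mod 12: x ≡ 0
Check: 0 mod 4 = 0 ✓, 0 mod 3 = 0 ✓

x ≡ 0 (mod 12)


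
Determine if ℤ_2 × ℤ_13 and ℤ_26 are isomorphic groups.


Comparing ℤ_2 × ℤ_13 and ℤ_26:
gcd(2,13) = 1, so ℤ_2 × ℤ_13 ≅ ℤ_26 (CRT)

Yes, ℤ_2 × ℤ_13 ≅ ℤ_26


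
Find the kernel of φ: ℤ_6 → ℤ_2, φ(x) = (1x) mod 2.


Kernel = preimage of identity
ker(φ) = {x ∈ ℤ_6 : 1x ≡ 0 (mod 2)}. Since 2 | 6, φ is well-defined. The kernel is the cyclic subgroup ⟨2⟩ of ℤ_6 (order 3), i.e. {0, 2, 4}

ker(φ) = {0, 2, 4}


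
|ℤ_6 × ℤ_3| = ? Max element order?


|ℤ_6 × ℤ_3| = 6 × 3 = 18
Max element order = lcm(6,3) = 6
Cyclic? No (gcd=3)

|ℤ_6×ℤ_3| = 18, max element order = 6


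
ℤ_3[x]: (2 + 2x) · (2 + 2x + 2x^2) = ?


Expand and collect like terms; reduce coefficients mod 3:
x^0: 2·2 = 4 ≡ 1 (mod 3)
x^1: 2·2 + 2·2 = 8 ≡ 2 (mod 3)
x^2: 2·2 + 2·2 = 8 ≡ 2 (mod 3)
x^3: 2·2 = 4 ≡ 1 (mod 3)
Result: 1 + 2x + 2x^2 + x^3

f · g = 1 + 2x + 2x^2 + x^3


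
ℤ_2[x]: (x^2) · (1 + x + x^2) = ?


Expand and collect like terms; reduce coefficients mod 2:
x^0: 0·1 = 0 ≡ 0 (mod 2)
x^1: 0·1 + 0·1 = 0 ≡ 0 (mod 2)
x^2: 0·1 + 0·1 + 1·1 = 1 ≡ 1 (mod 2)
x^3: 0·1 + 1·1 = 1 ≡ 1 (mod 2)
x^4: 1·1 = 1 ≡ 1 (mod 2)
Result: x^2 + x^3 + x^4

f · g = x^2 + x^3 + x^4


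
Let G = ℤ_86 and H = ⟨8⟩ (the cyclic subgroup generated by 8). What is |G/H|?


|⟨8⟩| = n / gcd(8, 86) = 86 / 2 = 43
H is normal (ℤ_86 is abelian).
|G/H| = |G| / |H| = 86 / 43 = 2

|G/H| = 2


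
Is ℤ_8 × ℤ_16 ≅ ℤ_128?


Comparing ℤ_8 × ℤ_16 and ℤ_128:
gcd(8,16) = 8 ≠ 1. Max element order in ℤ_8×ℤ_16 is lcm(8,16) = 16 < 128, so it has no element of order 128

No, ℤ_8 × ℤ_16 ≇ ℤ_128


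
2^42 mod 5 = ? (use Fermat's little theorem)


Fermat's little theorem: if p is prime and gcd(a,p)=1, then a^(p-1) ≡ 1 (mod p)
p = 5 is prime, gcd(2,5) = 1
Reduce exponent: 42 mod 4 = 2
So 2^42 ≡ 2^2 (mod 5)
2^2 mod 5 = 4

2^42 ≡ 4 (mod 5)


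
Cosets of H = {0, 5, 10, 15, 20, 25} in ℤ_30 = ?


H = {0, 5, 10, 15, 20, 25}, |H| = 6
Number of cosets = |G|/|H| = 30/6 = 5
0 + H = {0, 5, 10, 15, 20, 25}
1 + H = {1, 6, 11, 16, 21, 26}
2 + H = {2, 7, 12, 17, 22, 27}
3 + H = {3, 8, 13, 18, 23, 28}
4 + H = {4, 9, 14, 19, 24, 29}

Cosets: 0+H={0,5,10,15,20,25}; 1+H={1,6,11,16,21,26}; 2+H={2,7,12,17,22,27}; 3+H={3,8,13,18,23,28}; 4+H={4,9,14,19,24,29}


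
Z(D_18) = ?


Z(G) = {g ∈ G | gx = xg for all x ∈ G}
For even n, Z(D_n) = {e, r^(n/2)}: the 180° rotation r^9 commutes with every reflection and rotation

Z(D_18) = {e, r^9}


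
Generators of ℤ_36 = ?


g generates ℤ_n iff gcd(g,n) = 1
Prime factors of 36: 2, 3
Generators are g ∈ {1,...,35} not divisible by any of these primes.
Generators: {1, 5, 7, 11, 13, 17, 19, 23, 25, 29, 31, 35}
Number of generators = φ(36) = 12

Generators of ℤ_36 = {1, 5, 7, 11, 13, 17, 19, 23, 25, 29, 31, 35}


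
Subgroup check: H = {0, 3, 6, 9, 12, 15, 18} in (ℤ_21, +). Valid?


Subgroup test for H = {0, 3, 6, 9, 12, 15, 18} in (ℤ_21, +):
(1) 0 ∈ H? Yes
(2) Closure: for all a,b ∈ H, (a+b) mod 21 ∈ H? Yes
(3) Inverses: for all a ∈ H, -a mod 21 ∈ H? Yes

Yes, H is a subgroup of ℤ_21


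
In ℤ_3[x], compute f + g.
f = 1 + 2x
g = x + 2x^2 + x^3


Add coefficients mod 3:
x^0: 1 + 0 = 1 (mod 3)
x^1: 2 + 1 = 0 (mod 3)
x^2: 0 + 2 = 2 (mod 3)
x^3: 0 + 1 = 1 (mod 3)
Result: 1 + 2x^2 + x^3

f + g = 1 + 2x^2 + x^3


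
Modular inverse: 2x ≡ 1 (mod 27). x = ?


Use the extended Euclidean algorithm to write 1 = 2·s + 27·t; then s mod 27 is the inverse.
Euclidean algorithm:
  2 = 0·27 + 2
  27 = 13·2 + 1
  2 = 2·1 + 0
gcd(2,27) = 1
Back-substitution gives: 2·(-13) + 27·(1) = 1
So 2⁻¹ ≡ -13 ≡ 14 (mod 27)
Check: 2 × 14 = 28 ≡ 1 (mod 27) ✓

2⁻¹ ≡ 14 (mod 27)


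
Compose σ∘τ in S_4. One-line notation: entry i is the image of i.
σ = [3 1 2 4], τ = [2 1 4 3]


σ∘τ: apply τ first, then σ
1 →τ 2 →σ 1
2 →τ 1 →σ 3
3 →τ 4 →σ 4
4 →τ 3 →σ 2

σ∘τ = [1 3 4 2]


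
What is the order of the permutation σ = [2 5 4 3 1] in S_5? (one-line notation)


Cycle decomposition: (1 2 5) (3 4)
Cycle lengths: 3, 2
Order = lcm(3, 2) = 6

ord(σ) = 6


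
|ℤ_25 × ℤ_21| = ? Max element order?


|ℤ_25 × ℤ_21| = 25 × 21 = 525
Max element order = lcm(25,21) = 525
Cyclic? Yes (gcd=1)

|ℤ_25×ℤ_21| = 525, max element order = 525


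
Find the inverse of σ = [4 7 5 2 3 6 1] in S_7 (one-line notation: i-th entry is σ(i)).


To find σ⁻¹, swap domain and range:
σ(1) = 4 → σ⁻¹(4) = 1
σ(2) = 7 → σ⁻¹(7) = 2
σ(3) = 5 → σ⁻¹(5) = 3
σ(4) = 2 → σ⁻¹(2) = 4
σ(5) = 3 → σ⁻¹(3) = 5
σ(6) = 6 → σ⁻¹(6) = 6
σ(7) = 1 → σ⁻¹(1) = 7

σ⁻¹ = [7 4 5 1 3 6 2]


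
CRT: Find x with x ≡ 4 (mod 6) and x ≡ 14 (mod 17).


m₁ = 6, m₂ = 17, gcd = 1, so CRT applies. M = m₁·m₂ = 102
Let M₁ = M/m₁ = 17, M₂ = M/m₂ = 6
Find y₁ ≡ M₁⁻¹ (mod m₁): 17⁻¹ ≡ 5 (mod 6)
Find y₂ ≡ M₂⁻¹ (mod m₂): 6⁻¹ ≡ 3 (mod 17)
x = a₁·M₁·y₁ + a₂·M₂·y₂ = 4·17·5 + 14·6·3 = 592
Reduce mod 102: x ≡ 82
Check: 82 mod 6 = 4 ✓, 82 mod 17 = 14 ✓

x ≡ 82 (mod 102)


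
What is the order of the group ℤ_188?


ℤ_n has n elements.

|ℤ_188| = 188


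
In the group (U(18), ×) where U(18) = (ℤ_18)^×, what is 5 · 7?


Operation: multiplication mod 18
5 · 7 = (a × b) mod 18 with a = 5, b = 7

5 · 7 = 17


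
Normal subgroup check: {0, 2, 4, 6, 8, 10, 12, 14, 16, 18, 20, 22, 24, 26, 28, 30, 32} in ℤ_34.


H = {0, 2, 4, 6, 8, 10, 12, 14, 16, 18, 20, 22, 24, 26, 28, 30, 32} in ℤ_34
ℤ_34 is abelian; every subgroup of an abelian group is normal

Yes, normal subgroup


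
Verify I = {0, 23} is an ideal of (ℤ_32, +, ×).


Check ideal conditions for I = {0, 23} in ℤ_32:
(1) I is an additive subgroup? No
(2) For r ∈ ℤ_32 and a ∈ I: r·a ∈ I? No  [counterexample: r=2, a=23, r·a mod 32 = 14 ∉ I]

No, I is not an ideal of ℤ_32


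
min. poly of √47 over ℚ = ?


√47 satisfies x² - 47 = 0, irreducible over ℚ since 47 is squarefree

Minimal polynomial: x² - 47


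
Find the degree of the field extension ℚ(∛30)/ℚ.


∛30 has minimal polynomial x³ - 30 (irreducible over ℚ since 30 is not a perfect cube)

[ℚ(∛30)/ℚ] = 3


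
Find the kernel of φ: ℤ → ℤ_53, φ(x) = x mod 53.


Kernel = preimage of identity
ker(φ) = {x ∈ ℤ : x ≡ 0 (mod 53)} = 53ℤ = {0, ±53, ±106, ...}

ker(φ) = 53ℤ


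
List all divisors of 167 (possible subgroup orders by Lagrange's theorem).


Lagrange's theorem: |H| divides |G|
|G| = 167
Divisors of 167: 1, 167

Possible subgroup orders: {1, 167}


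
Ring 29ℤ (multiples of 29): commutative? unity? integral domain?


29ℤ is a commutative ring under +,× but has no multiplicative identity (1 ∉ 29ℤ); it has no zero divisors, but without unity it is not an integral domain
Commutative: Yes
Integral domain: No
Has unity: No

29ℤ (multiples of 29): Commutative=Yes, Unity=No


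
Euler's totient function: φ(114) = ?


Factor n: 114 = 2 × 3 × 19
φ(n) = n · ∏(1 - 1/p) over distinct primes p | n
φ(114) = 114 · (1 - 1/2) · (1 - 1/3) · (1 - 1/19) = 36

φ(114) = 36


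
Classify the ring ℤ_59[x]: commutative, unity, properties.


ℤ_59 is a field (n prime), so ℤ_59[x] is a commutative integral domain with unity
Commutative: Yes
Integral domain: Yes
Has unity: Yes

ℤ_59[x]: Commutative=Yes, Unity=Yes


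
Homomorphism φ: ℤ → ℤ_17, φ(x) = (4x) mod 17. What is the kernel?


Kernel = preimage of identity
ker(φ) = {x ∈ ℤ : 4x ≡ 0 (mod 17)}. gcd(4,17) = 1, so 4x ≡ 0 (mod 17) ⟺ x ≡ 0 (mod 17/1 = 17). Hence ker(φ) = 17ℤ

ker(φ) = 17ℤ


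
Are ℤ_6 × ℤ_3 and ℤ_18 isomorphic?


Comparing ℤ_6 × ℤ_3 and ℤ_18:
gcd(6,3) = 3 ≠ 1. Max element order in ℤ_6×ℤ_3 is lcm(6,3) = 6 < 18, so it has no element of order 18

No, ℤ_6 × ℤ_3 ≇ ℤ_18


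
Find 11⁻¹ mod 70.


Use the extended Euclidean algorithm to write 1 = 11·s + 70·t; then s mod 70 is the inverse.
Euclidean algorithm:
  11 = 0·70 + 11
  70 = 6·11 + 4
  11 = 2·4 + 3
  4 = 1·3 + 1
  3 = 3·1 + 0
gcd(11,70) = 1
Back-substitution gives: 11·(-19) + 70·(3) = 1
So 11⁻¹ ≡ -19 ≡ 51 (mod 70)
Check: 11 × 51 = 561 ≡ 1 (mod 70) ✓

11⁻¹ ≡ 51 (mod 70)


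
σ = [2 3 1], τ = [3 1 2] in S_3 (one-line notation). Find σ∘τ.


σ∘τ: apply τ first, then σ
1 →τ 3 →σ 1
2 →τ 1 →σ 2
3 →τ 2 →σ 3

σ∘τ = [1 2 3]


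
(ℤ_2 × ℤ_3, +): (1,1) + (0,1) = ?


Operation: componentwise addition mod (2, 3)
(1,1) + (0,1) = ((a₁+b₁) mod 2, (a₂+b₂) mod 3) with a = (1,1), b = (0,1)

(1,1) + (0,1) = (1,2)


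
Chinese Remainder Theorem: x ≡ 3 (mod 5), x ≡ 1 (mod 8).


m₁ = 5, m₂ = 8, gcd = 1, so CRT applies. M = m₁·m₂ = 40
Let M₁ = M/m₁ = 8, M₂ = M/m₂ = 5
Find y₁ ≡ M₁⁻¹ (mod m₁): 8⁻¹ ≡ 2 (mod 5)
Find y₂ ≡ M₂⁻¹ (mod m₂): 5⁻¹ ≡ 5 (mod 8)
x = a₁·M₁·y₁ + a₂·M₂·y₂ = 3·8·2 + 1·5·5 = 73
Reduce mod 40: x ≡ 33
Check: 33 mod 5 = 3 ✓, 33 mod 8 = 1 ✓

x ≡ 33 (mod 40)


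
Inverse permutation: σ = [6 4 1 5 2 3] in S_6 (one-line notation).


To find σ⁻¹, swap domain and range:
σ(1) = 6 → σ⁻¹(6) = 1
σ(2) = 4 → σ⁻¹(4) = 2
σ(3) = 1 → σ⁻¹(1) = 3
σ(4) = 5 → σ⁻¹(5) = 4
σ(5) = 2 → σ⁻¹(2) = 5
σ(6) = 3 → σ⁻¹(3) = 6

σ⁻¹ = [3 5 6 2 4 1]
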